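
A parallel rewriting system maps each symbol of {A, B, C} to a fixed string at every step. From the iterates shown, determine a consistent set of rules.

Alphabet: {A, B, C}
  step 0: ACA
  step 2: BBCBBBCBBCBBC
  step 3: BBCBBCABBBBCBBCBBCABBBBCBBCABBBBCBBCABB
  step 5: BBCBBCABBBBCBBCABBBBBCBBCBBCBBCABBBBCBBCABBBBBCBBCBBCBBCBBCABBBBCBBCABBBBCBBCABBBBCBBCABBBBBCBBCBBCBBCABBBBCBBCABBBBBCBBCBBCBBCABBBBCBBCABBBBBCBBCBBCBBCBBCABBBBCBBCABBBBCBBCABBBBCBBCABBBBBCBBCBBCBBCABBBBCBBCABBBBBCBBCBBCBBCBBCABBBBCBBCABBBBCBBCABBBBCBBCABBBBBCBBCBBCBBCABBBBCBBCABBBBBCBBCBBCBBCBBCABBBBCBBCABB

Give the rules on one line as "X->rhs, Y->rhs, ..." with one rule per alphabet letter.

A->B, B->BBC, C->ABB

  step 2 ⇒ step 3: BBCBBBCBBCBBC ⇒ BBC·BBC·ABB·BBC·BBC·BBC·ABB·BBC·BBC·ABB·BBC·BBC·ABB
    B ↦ BBC
    C ↦ ABB
    A ↦ B  (constrained at step 0)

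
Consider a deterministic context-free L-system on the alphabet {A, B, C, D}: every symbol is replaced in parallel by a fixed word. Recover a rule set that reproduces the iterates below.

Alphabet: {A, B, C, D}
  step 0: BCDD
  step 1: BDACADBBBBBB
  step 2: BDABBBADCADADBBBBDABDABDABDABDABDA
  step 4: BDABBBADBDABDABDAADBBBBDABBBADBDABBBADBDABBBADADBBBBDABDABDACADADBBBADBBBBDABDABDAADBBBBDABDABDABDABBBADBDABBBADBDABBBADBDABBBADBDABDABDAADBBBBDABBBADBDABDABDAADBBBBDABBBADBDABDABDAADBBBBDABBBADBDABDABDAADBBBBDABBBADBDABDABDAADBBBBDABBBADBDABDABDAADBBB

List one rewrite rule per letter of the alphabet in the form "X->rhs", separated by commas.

  step 1 ⇒ step 2: BDACADBBBBBB ⇒ BDA·BBB·AD·CAD·AD·BBB·BDA·BDA·BDA·BDA·BDA·BDA
    A ↦ AD
    B ↦ BDA
    C ↦ CAD
    D ↦ BBB

A->AD, B->BDA, C->CAD, D->BBB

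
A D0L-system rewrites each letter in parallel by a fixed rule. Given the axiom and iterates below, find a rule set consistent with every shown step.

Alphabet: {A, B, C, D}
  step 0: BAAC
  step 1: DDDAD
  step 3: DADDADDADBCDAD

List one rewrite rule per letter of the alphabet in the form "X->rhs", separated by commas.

  step 0 ⇒ step 1: BAAC ⇒ D·D·D·AD
    A ↦ D
    B ↦ D
    C ↦ AD
    D ↦ BC  (constrained at step 1)

A->D, B->D, C->AD, D->BC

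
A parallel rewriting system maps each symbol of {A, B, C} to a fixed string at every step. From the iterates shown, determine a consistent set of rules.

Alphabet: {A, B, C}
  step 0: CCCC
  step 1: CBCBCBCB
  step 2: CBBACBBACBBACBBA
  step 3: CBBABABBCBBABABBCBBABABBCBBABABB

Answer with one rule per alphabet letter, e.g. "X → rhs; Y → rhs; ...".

  step 2 ⇒ step 3: CBBACBBACBBACBBA ⇒ CB·BA·BA·BB·CB·BA·BA·BB·CB·BA·BA·BB·CB·BA·BA·BB
    A ↦ BB
    B ↦ BA
    C ↦ CB

A->BB, B->BA, C->CB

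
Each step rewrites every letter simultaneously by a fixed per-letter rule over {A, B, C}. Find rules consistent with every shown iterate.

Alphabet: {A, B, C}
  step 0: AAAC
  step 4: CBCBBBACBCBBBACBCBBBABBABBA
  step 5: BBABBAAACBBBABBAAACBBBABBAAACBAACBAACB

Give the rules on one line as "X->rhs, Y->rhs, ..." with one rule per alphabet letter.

A->CB, B->A, C->BB

  step 4 ⇒ step 5: CBCBBBACBCBBBACBCBBBABBABBA ⇒ BB·A·BB·A·A·A·CB·BB·A·BB·A·A·A·CB·BB·A·BB·A·A·A·CB·A·A·CB·A·A·CB
    A ↦ CB
    B ↦ A
    C ↦ BB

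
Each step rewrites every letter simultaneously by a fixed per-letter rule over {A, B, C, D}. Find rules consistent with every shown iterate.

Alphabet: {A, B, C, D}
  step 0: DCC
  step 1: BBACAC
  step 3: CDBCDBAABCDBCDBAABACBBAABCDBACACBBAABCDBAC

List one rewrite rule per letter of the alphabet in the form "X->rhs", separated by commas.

A->CDB, B->AAB, C->AC, D->BB

  step 0 ⇒ step 1: DCC ⇒ BB·AC·AC
    C ↦ AC
    D ↦ BB
    A ↦ CDB  (constrained at step 1)
    B ↦ AAB  (constrained at step 1)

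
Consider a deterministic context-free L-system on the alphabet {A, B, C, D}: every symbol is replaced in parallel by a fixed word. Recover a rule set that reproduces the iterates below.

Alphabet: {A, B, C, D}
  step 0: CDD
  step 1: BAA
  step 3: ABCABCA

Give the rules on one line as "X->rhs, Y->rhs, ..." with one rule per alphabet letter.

A->CA, B->D, C->B, D->A

  step 0 ⇒ step 1: CDD ⇒ B·A·A
    C ↦ B
    D ↦ A
    A ↦ CA  (constrained at step 1)
    B ↦ D  (constrained at step 1)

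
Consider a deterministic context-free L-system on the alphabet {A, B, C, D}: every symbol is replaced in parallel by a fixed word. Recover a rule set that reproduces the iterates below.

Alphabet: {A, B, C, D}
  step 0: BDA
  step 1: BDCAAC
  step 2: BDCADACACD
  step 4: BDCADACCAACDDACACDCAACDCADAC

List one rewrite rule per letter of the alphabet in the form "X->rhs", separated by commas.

A->AC, B->BD, C->D, D->CA

  step 1 ⇒ step 2: BDCAAC ⇒ BD·CA·D·AC·AC·D
    A ↦ AC
    B ↦ BD
    C ↦ D
    D ↦ CA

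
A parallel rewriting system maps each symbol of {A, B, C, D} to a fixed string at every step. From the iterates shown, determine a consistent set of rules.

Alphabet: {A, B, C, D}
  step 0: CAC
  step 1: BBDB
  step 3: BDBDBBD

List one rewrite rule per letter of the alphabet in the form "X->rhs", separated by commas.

A->BD, B->A, C->B, D->C

  step 0 ⇒ step 1: CAC ⇒ B·BD·B
    A ↦ BD
    C ↦ B
    B ↦ A  (constrained at step 1)
    D ↦ C  (constrained at step 1)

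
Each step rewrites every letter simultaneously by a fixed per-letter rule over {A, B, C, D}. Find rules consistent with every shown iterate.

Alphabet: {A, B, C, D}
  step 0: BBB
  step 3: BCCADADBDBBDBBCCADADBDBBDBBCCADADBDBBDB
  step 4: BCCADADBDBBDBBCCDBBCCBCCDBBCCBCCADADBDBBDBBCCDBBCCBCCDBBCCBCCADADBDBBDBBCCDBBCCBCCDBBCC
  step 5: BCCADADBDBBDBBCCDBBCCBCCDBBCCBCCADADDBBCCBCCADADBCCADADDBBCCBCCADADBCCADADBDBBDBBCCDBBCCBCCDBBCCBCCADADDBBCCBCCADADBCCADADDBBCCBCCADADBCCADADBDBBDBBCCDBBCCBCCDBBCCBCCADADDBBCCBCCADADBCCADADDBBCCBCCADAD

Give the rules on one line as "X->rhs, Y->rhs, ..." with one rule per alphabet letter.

  step 4 ⇒ step 5: BCCADADBDBBDBBCCDBBCCBCCDBBCCBCCADADBDBBDBBCCDBBCCBCCDBBCCBCCADADBDBBDBBCCDBBCCBCCDBBCC ⇒ BCC·AD·AD·B·DB·B·DB·BCC·DB·BCC·BCC·DB·BCC·BCC·AD·AD·DB·BCC·BCC·AD·AD·BCC·AD·AD·DB·BCC·BCC·AD·AD·BCC·AD·AD·B·DB·B·DB·BCC·DB·BCC·BCC·DB·BCC·BCC·AD·AD·DB·BCC·BCC·AD·AD·BCC·AD·AD·DB·BCC·BCC·AD·AD·BCC·AD·AD·B·DB·B·DB·BCC·DB·BCC·BCC·DB·BCC·BCC·AD·AD·DB·BCC·BCC·AD·AD·BCC·AD·AD·DB·BCC·BCC·AD·AD
    A ↦ B
    B ↦ BCC
    C ↦ AD
    D ↦ DB

A->B, B->BCC, C->AD, D->DB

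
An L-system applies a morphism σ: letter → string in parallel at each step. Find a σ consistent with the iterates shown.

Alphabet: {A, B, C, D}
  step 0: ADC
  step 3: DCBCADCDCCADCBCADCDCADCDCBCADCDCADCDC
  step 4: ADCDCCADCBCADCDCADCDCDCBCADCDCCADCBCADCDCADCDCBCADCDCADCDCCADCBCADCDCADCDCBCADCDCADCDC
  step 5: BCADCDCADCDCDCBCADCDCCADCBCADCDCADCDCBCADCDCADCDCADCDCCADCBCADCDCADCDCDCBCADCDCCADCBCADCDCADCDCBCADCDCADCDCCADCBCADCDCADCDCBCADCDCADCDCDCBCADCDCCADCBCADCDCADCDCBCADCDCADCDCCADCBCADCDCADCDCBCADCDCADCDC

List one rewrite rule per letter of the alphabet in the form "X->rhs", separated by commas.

A->BC, B->CA, C->DC, D->ADC

  step 4 ⇒ step 5: ADCDCCADCBCADCDCADCDCDCBCADCDCCADCBCADCDCADCDCBCADCDCADCDCCADCBCADCDCADCDCBCADCDCADCDC ⇒ BC·ADC·DC·ADC·DC·DC·BC·ADC·DC·CA·DC·BC·ADC·DC·ADC·DC·BC·ADC·DC·ADC·DC·ADC·DC·CA·DC·BC·ADC·DC·ADC·DC·DC·BC·ADC·DC·CA·DC·BC·ADC·DC·ADC·DC·BC·ADC·DC·ADC·DC·CA·DC·BC·ADC·DC·ADC·DC·BC·ADC·DC·ADC·DC·DC·BC·ADC·DC·CA·DC·BC·ADC·DC·ADC·DC·BC·ADC·DC·ADC·DC·CA·DC·BC·ADC·DC·ADC·DC·BC·ADC·DC·ADC·DC
    A ↦ BC
    B ↦ CA
    C ↦ DC
    D ↦ ADC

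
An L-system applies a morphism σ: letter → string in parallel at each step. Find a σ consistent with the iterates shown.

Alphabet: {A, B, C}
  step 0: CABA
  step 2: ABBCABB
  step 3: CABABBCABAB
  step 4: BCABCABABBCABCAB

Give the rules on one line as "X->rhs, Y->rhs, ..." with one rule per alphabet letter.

A->C, B->AB, C->B

  step 3 ⇒ step 4: CABABBCABAB ⇒ B·C·AB·C·AB·AB·B·C·AB·C·AB
    A ↦ C
    B ↦ AB
    C ↦ B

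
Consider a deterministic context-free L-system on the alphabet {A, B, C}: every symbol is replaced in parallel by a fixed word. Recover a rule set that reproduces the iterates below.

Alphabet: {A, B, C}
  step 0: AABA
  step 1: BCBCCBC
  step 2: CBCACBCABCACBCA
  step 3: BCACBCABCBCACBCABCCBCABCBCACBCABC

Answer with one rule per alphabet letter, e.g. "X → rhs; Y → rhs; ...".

A->BC, B->C, C->BCA

  step 2 ⇒ step 3: CBCACBCABCACBCA ⇒ BCA·C·BCA·BC·BCA·C·BCA·BC·C·BCA·BC·BCA·C·BCA·BC
    A ↦ BC
    B ↦ C
    C ↦ BCA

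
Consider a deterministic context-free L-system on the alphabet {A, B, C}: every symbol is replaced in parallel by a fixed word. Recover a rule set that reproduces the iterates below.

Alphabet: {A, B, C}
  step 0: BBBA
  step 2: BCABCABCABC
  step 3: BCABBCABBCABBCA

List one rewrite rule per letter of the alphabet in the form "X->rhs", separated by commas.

A->B, B->BC, C->A

  step 2 ⇒ step 3: BCABCABCABC ⇒ BC·A·B·BC·A·B·BC·A·B·BC·A
    A ↦ B
    B ↦ BC
    C ↦ A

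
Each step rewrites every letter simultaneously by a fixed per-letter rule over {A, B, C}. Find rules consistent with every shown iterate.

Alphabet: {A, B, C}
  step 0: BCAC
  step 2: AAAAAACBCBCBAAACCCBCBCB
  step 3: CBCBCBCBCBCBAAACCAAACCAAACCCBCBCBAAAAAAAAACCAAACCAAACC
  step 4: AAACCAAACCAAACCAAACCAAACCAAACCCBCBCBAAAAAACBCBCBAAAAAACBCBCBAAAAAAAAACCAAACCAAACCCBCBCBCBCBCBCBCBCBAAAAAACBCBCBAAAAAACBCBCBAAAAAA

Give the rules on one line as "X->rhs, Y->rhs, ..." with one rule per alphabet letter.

  step 3 ⇒ step 4: CBCBCBCBCBCBAAACCAAACCAAACCCBCBCBAAAAAAAAACCAAACCAAACC ⇒ AAA·CC·AAA·CC·AAA·CC·AAA·CC·AAA·CC·AAA·CC·CB·CB·CB·AAA·AAA·CB·CB·CB·AAA·AAA·CB·CB·CB·AAA·AAA·AAA·CC·AAA·CC·AAA·CC·CB·CB·CB·CB·CB·CB·CB·CB·CB·AAA·AAA·CB·CB·CB·AAA·AAA·CB·CB·CB·AAA·AAA
    A ↦ CB
    B ↦ CC
    C ↦ AAA

A->CB, B->CC, C->AAA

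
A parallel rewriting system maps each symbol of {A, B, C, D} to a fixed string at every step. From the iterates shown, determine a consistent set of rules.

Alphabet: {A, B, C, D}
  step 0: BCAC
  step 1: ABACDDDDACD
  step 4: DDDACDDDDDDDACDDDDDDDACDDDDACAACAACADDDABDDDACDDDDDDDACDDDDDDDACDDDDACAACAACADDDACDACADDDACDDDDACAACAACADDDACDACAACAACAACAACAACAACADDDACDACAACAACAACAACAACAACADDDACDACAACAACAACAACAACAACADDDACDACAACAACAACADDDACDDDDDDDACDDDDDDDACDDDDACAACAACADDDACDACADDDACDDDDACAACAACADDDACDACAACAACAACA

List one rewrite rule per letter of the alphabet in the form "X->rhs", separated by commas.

A->DDD, B->AB, C->ACD, D->ACA

  step 0 ⇒ step 1: BCAC ⇒ AB·ACD·DDD·ACD
    A ↦ DDD
    B ↦ AB
    C ↦ ACD
    D ↦ ACA  (constrained at step 1)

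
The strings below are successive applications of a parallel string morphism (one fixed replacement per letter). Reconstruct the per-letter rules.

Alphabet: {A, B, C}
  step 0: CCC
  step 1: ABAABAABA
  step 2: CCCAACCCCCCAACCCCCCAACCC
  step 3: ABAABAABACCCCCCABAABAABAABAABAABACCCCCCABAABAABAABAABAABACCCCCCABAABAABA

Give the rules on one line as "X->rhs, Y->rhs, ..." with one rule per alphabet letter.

A->CCC, B->AA, C->ABA

  step 2 ⇒ step 3: CCCAACCCCCCAACCCCCCAACCC ⇒ ABA·ABA·ABA·CCC·CCC·ABA·ABA·ABA·ABA·ABA·ABA·CCC·CCC·ABA·ABA·ABA·ABA·ABA·ABA·CCC·CCC·ABA·ABA·ABA
    A ↦ CCC
    C ↦ ABA
  step 1 ⇒ step 2: ABAABAABA ⇒ CCC·AA·CCC·CCC·AA·CCC·CCC·AA·CCC
    B ↦ AA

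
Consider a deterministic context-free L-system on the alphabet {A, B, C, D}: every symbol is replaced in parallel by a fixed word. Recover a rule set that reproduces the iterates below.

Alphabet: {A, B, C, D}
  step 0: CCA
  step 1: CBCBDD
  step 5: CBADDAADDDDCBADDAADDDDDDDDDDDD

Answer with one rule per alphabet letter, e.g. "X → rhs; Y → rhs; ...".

A->DD, B->A, C->CB, D->A

  step 0 ⇒ step 1: CCA ⇒ CB·CB·DD
    A ↦ DD
    C ↦ CB
    B ↦ A  (constrained at step 1)
    D ↦ A  (constrained at step 1)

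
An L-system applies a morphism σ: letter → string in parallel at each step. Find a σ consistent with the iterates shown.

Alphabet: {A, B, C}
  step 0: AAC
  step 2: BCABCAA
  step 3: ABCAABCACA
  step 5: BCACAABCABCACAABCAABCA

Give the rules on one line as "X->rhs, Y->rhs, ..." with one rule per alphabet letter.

A->CA, B->A, C->B

  step 2 ⇒ step 3: BCABCAA ⇒ A·B·CA·A·B·CA·CA
    A ↦ CA
    B ↦ A
    C ↦ B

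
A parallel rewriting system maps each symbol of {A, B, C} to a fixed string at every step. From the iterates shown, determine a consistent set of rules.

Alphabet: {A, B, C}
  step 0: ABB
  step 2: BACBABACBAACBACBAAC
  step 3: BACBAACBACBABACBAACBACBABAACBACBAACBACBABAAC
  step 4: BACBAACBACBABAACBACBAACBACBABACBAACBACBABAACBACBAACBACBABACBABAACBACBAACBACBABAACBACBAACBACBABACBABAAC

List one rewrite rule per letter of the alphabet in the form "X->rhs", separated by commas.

A->BA, B->BAC, C->AC

  step 3 ⇒ step 4: BACBAACBACBABACBAACBACBABAACBACBAACBACBABAAC ⇒ BAC·BA·AC·BAC·BA·BA·AC·BAC·BA·AC·BAC·BA·BAC·BA·AC·BAC·BA·BA·AC·BAC·BA·AC·BAC·BA·BAC·BA·BA·AC·BAC·BA·AC·BAC·BA·BA·AC·BAC·BA·AC·BAC·BA·BAC·BA·BA·AC
    A ↦ BA
    B ↦ BAC
    C ↦ AC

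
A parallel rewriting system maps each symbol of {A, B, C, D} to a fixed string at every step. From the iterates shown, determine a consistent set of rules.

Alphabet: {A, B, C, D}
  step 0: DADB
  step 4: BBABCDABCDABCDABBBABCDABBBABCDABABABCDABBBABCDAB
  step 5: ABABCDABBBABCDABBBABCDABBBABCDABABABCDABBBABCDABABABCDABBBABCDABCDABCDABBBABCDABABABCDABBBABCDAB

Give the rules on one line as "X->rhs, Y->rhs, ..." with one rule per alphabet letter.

A->CD, B->AB, C->BBA, D->B

  step 4 ⇒ step 5: BBABCDABCDABCDABBBABCDABBBABCDABABABCDABBBABCDAB ⇒ AB·AB·CD·AB·BBA·B·CD·AB·BBA·B·CD·AB·BBA·B·CD·AB·AB·AB·CD·AB·BBA·B·CD·AB·AB·AB·CD·AB·BBA·B·CD·AB·CD·AB·CD·AB·BBA·B·CD·AB·AB·AB·CD·AB·BBA·B·CD·AB
    A ↦ CD
    B ↦ AB
    C ↦ BBA
    D ↦ B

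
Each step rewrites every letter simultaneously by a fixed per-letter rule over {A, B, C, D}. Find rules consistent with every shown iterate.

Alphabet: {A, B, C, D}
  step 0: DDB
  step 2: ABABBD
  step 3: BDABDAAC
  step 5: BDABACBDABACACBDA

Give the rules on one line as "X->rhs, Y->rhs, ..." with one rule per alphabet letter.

A->BD, B->A, C->AB, D->C

  step 2 ⇒ step 3: ABABBD ⇒ BD·A·BD·A·A·C
    A ↦ BD
    B ↦ A
    D ↦ C
    C ↦ AB  (constrained at step 3)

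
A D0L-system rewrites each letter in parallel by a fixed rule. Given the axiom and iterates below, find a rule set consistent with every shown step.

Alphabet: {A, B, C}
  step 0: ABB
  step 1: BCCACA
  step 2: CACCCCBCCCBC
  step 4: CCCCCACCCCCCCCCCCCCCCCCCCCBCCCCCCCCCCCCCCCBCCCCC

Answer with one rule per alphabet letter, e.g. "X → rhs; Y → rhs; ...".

  step 1 ⇒ step 2: BCCACA ⇒ CA·CC·CC·BC·CC·BC
    A ↦ BC
    B ↦ CA
    C ↦ CC

A->BC, B->CA, C->CC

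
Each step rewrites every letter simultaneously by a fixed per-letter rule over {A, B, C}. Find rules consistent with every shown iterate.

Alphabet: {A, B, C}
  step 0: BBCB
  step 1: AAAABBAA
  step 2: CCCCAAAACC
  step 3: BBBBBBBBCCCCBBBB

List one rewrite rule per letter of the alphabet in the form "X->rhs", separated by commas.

  step 2 ⇒ step 3: CCCCAAAACC ⇒ BB·BB·BB·BB·C·C·C·C·BB·BB
    A ↦ C
    C ↦ BB
  step 0 ⇒ step 1: BBCB ⇒ AA·AA·BB·AA
    B ↦ AA

A->C, B->AA, C->BB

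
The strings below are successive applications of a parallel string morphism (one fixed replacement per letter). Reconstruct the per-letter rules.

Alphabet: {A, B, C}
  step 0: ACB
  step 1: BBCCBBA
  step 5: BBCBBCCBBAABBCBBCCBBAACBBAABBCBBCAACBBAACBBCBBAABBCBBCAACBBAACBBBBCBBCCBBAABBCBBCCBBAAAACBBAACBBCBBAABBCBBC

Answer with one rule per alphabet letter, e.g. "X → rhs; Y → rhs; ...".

A->BBC, B->A, C->CBB

  step 0 ⇒ step 1: ACB ⇒ BBC·CBB·A
    A ↦ BBC
    B ↦ A
    C ↦ CBB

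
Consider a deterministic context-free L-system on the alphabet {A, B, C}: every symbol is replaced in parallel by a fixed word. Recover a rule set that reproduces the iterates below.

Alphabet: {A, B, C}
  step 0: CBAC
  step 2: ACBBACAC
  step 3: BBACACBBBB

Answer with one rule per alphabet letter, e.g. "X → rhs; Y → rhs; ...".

A->B, B->AC, C->B

  step 2 ⇒ step 3: ACBBACAC ⇒ B·B·AC·AC·B·B·B·B
    A ↦ B
    B ↦ AC
    C ↦ B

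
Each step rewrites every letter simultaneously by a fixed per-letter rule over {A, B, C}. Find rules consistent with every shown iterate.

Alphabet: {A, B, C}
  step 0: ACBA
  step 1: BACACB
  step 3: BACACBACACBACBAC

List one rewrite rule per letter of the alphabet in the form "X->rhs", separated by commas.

A->B, B->AC, C->AC

  step 0 ⇒ step 1: ACBA ⇒ B·AC·AC·B
    A ↦ B
    B ↦ AC
    C ↦ AC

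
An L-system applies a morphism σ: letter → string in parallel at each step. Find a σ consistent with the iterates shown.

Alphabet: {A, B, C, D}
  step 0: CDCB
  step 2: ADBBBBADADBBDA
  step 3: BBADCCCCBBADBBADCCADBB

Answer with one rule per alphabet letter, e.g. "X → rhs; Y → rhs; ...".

A->BB, B->C, C->DA, D->AD

  step 2 ⇒ step 3: ADBBBBADADBBDA ⇒ BB·AD·C·C·C·C·BB·AD·BB·AD·C·C·AD·BB
    A ↦ BB
    B ↦ C
    D ↦ AD
    C ↦ DA  (constrained at step 0)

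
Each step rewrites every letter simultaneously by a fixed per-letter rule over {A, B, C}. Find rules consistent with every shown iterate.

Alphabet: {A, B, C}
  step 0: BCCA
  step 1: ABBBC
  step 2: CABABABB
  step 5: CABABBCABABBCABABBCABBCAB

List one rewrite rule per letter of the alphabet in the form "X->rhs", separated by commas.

A->C, B->AB, C->B

  step 1 ⇒ step 2: ABBBC ⇒ C·AB·AB·AB·B
    A ↦ C
    B ↦ AB
    C ↦ B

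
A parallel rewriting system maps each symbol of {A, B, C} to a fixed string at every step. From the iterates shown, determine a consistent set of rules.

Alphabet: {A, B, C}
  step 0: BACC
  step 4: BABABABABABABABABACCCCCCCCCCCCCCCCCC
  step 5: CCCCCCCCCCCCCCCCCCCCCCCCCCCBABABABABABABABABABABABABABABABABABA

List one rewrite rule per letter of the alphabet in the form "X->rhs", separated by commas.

A->C, B->CC, C->BA

  step 4 ⇒ step 5: BABABABABABABABABACCCCCCCCCCCCCCCCCC ⇒ CC·C·CC·C·CC·C·CC·C·CC·C·CC·C·CC·C·CC·C·CC·C·BA·BA·BA·BA·BA·BA·BA·BA·BA·BA·BA·BA·BA·BA·BA·BA·BA·BA
    A ↦ C
    B ↦ CC
    C ↦ BA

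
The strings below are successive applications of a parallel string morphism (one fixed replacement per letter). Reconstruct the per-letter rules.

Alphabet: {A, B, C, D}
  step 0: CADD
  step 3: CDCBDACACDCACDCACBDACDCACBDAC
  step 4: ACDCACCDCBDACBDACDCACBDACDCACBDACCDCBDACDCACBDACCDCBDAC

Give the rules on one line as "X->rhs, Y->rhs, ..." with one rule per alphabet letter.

A->BD, B->C, C->AC, D->DC

  step 3 ⇒ step 4: CDCBDACACDCACDCACBDACDCACBDAC ⇒ AC·DC·AC·C·DC·BD·AC·BD·AC·DC·AC·BD·AC·DC·AC·BD·AC·C·DC·BD·AC·DC·AC·BD·AC·C·DC·BD·AC
    A ↦ BD
    B ↦ C
    C ↦ AC
    D ↦ DC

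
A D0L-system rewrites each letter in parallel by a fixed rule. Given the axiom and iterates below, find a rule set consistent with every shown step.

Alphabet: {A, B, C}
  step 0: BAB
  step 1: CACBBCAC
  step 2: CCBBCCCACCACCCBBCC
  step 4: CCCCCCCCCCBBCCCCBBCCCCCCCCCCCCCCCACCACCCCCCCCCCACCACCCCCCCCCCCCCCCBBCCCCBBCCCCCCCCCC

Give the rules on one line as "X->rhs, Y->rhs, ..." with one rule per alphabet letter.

  step 1 ⇒ step 2: CACBBCAC ⇒ CC·BB·CC·CAC·CAC·CC·BB·CC
    A ↦ BB
    B ↦ CAC
    C ↦ CC

A->BB, B->CAC, C->CC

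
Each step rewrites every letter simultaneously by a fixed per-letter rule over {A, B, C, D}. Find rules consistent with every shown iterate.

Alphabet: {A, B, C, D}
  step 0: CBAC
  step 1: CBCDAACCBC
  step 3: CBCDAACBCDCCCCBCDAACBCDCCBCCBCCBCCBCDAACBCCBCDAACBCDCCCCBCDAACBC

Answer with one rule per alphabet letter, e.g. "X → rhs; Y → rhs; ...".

  step 0 ⇒ step 1: CBAC ⇒ CBC·DAA·C·CBC
    A ↦ C
    B ↦ DAA
    C ↦ CBC
    D ↦ DC  (constrained at step 1)

A->C, B->DAA, C->CBC, D->DC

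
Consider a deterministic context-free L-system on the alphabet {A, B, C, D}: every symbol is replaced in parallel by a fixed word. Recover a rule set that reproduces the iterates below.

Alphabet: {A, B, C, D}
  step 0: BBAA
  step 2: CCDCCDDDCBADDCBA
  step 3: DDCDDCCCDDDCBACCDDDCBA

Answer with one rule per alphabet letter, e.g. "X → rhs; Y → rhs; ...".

  step 2 ⇒ step 3: CCDCCDDDCBADDCBA ⇒ D·D·C·D·D·C·C·C·D·DDC·BA·C·C·D·DDC·BA
    A ↦ BA
    B ↦ DDC
    C ↦ D
    D ↦ C

A->BA, B->DDC, C->D, D->C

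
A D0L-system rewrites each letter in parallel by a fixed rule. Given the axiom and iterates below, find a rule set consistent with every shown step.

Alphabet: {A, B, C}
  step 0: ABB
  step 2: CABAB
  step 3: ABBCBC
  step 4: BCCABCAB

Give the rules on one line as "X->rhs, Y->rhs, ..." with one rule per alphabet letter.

  step 3 ⇒ step 4: ABBCBC ⇒ B·C·C·AB·C·AB
    A ↦ B
    B ↦ C
    C ↦ AB

A->B, B->C, C->AB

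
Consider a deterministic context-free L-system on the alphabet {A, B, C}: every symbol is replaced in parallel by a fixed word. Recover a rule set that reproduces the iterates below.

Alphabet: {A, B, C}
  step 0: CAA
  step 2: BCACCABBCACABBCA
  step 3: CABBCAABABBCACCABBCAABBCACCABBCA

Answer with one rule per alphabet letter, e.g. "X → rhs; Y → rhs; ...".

  step 2 ⇒ step 3: BCACCABBCACABBCA ⇒ C·AB·BCA·AB·AB·BCA·C·C·AB·BCA·AB·BCA·C·C·AB·BCA
    A ↦ BCA
    B ↦ C
    C ↦ AB

A->BCA, B->C, C->AB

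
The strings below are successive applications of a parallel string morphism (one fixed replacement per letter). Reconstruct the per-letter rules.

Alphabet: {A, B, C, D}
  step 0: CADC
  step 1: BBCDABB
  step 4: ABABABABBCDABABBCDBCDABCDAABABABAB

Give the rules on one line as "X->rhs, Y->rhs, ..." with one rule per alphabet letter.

  step 0 ⇒ step 1: CADC ⇒ B·BCD·AB·B
    A ↦ BCD
    C ↦ B
    D ↦ AB
    B ↦ A  (constrained at step 1)

A->BCD, B->A, C->B, D->AB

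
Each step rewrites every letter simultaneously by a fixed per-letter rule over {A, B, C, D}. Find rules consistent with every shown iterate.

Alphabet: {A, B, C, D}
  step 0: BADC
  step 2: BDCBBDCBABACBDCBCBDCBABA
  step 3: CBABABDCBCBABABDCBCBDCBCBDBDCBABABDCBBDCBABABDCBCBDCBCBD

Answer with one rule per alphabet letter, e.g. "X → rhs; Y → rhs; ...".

  step 2 ⇒ step 3: BDCBBDCBABACBDCBCBDCBABA ⇒ CB·ABA·BD·CB·CB·ABA·BD·CB·CBD·CB·CBD·BD·CB·ABA·BD·CB·BD·CB·ABA·BD·CB·CBD·CB·CBD
    A ↦ CBD
    B ↦ CB
    C ↦ BD
    D ↦ ABA

A->CBD, B->CB, C->BD, D->ABA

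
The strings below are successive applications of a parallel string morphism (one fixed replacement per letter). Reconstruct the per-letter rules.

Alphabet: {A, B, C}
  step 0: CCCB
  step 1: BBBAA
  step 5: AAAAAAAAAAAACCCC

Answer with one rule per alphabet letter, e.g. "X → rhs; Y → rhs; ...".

A->C, B->AA, C->B

  step 0 ⇒ step 1: CCCB ⇒ B·B·B·AA
    B ↦ AA
    C ↦ B
    A ↦ C  (constrained at step 1)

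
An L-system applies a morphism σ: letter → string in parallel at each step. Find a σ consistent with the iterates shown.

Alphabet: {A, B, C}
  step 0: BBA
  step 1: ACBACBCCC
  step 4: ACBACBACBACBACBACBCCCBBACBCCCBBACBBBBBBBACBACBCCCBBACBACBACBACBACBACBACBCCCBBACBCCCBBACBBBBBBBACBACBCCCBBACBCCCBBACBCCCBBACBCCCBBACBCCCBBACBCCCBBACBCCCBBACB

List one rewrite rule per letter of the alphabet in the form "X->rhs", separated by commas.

A->CCC, B->ACB, C->BB

  step 0 ⇒ step 1: BBA ⇒ ACB·ACB·CCC
    A ↦ CCC
    B ↦ ACB
    C ↦ BB  (constrained at step 1)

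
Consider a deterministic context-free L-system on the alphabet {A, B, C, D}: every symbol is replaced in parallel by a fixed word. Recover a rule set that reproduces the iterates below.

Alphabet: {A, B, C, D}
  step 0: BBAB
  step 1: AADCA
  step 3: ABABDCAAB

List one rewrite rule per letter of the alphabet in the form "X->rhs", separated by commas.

A->DC, B->A, C->B, D->A

  step 0 ⇒ step 1: BBAB ⇒ A·A·DC·A
    A ↦ DC
    B ↦ A
    C ↦ B  (constrained at step 1)
    D ↦ A  (constrained at step 1)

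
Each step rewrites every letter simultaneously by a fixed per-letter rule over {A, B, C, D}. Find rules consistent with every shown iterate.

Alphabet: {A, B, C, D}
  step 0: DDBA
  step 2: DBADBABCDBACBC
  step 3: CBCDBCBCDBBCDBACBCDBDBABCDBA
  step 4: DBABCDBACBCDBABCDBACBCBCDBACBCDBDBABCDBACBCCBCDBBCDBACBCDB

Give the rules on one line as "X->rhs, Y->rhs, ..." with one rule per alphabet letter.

A->DB, B->BC, C->DBA, D->C

  step 3 ⇒ step 4: CBCDBCBCDBBCDBACBCDBDBABCDBA ⇒ DBA·BC·DBA·C·BC·DBA·BC·DBA·C·BC·BC·DBA·C·BC·DB·DBA·BC·DBA·C·BC·C·BC·DB·BC·DBA·C·BC·DB
    A ↦ DB
    B ↦ BC
    C ↦ DBA
    D ↦ C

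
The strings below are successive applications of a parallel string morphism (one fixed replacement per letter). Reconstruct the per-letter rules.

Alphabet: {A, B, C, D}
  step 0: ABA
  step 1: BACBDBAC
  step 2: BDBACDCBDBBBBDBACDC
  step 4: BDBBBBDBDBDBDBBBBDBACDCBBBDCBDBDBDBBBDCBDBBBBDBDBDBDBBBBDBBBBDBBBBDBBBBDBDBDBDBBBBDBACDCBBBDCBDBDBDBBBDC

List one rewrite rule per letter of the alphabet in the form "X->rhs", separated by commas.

  step 1 ⇒ step 2: BACBDBAC ⇒ BD·BAC·DC·BD·BBB·BD·BAC·DC
    A ↦ BAC
    B ↦ BD
    C ↦ DC
    D ↦ BBB

A->BAC, B->BD, C->DC, D->BBB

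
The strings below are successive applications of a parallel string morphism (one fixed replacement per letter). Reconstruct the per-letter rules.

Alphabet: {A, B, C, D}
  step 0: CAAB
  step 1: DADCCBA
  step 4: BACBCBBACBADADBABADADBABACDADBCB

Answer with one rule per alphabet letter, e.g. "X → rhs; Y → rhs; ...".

A->C, B->BA, C->DAD, D->B

  step 0 ⇒ step 1: CAAB ⇒ DAD·C·C·BA
    A ↦ C
    B ↦ BA
    C ↦ DAD
    D ↦ B  (constrained at step 1)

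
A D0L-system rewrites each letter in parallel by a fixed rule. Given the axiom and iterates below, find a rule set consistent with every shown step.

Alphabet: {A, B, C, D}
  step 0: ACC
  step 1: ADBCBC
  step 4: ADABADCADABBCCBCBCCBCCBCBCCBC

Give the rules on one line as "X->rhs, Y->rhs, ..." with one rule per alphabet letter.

  step 0 ⇒ step 1: ACC ⇒ AD·BC·BC
    A ↦ AD
    C ↦ BC
    B ↦ C  (constrained at step 1)
    D ↦ AB  (constrained at step 1)

A->AD, B->C, C->BC, D->AB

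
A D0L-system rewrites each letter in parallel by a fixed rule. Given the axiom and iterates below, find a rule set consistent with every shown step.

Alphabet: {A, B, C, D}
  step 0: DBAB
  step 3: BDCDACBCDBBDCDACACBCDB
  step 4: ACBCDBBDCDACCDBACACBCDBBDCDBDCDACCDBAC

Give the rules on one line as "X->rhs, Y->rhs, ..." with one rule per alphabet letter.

  step 3 ⇒ step 4: BDCDACBCDBBDCDACACBCDB ⇒ AC·B·CD·B·BD·CD·AC·CD·B·AC·AC·B·CD·B·BD·CD·BD·CD·AC·CD·B·AC
    A ↦ BD
    B ↦ AC
    C ↦ CD
    D ↦ B

A->BD, B->AC, C->CD, D->B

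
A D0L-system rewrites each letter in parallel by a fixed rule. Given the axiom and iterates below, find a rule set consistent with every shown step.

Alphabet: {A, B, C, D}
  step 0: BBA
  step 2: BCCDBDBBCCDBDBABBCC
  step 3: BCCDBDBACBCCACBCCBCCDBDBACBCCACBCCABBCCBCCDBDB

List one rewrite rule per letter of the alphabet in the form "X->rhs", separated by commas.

A->AB, B->BCC, C->DB, D->AC

  step 2 ⇒ step 3: BCCDBDBBCCDBDBABBCC ⇒ BCC·DB·DB·AC·BCC·AC·BCC·BCC·DB·DB·AC·BCC·AC·BCC·AB·BCC·BCC·DB·DB
    A ↦ AB
    B ↦ BCC
    C ↦ DB
    D ↦ AC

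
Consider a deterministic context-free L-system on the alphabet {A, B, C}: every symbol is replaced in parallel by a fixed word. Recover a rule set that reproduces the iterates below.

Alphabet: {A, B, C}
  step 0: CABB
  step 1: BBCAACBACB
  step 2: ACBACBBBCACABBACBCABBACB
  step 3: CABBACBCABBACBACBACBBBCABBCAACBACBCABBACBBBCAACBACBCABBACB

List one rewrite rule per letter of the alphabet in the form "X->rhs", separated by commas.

A->CA, B->ACB, C->BB

  step 2 ⇒ step 3: ACBACBBBCACABBACBCABBACB ⇒ CA·BB·ACB·CA·BB·ACB·ACB·ACB·BB·CA·BB·CA·ACB·ACB·CA·BB·ACB·BB·CA·ACB·ACB·CA·BB·ACB
    A ↦ CA
    B ↦ ACB
    C ↦ BB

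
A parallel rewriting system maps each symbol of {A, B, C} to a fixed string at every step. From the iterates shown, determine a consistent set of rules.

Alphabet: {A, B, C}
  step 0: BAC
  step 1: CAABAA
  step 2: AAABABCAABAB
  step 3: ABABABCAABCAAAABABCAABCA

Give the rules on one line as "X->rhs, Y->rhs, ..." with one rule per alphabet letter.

A->AB, B->CA, C->AA

  step 2 ⇒ step 3: AAABABCAABAB ⇒ AB·AB·AB·CA·AB·CA·AA·AB·AB·CA·AB·CA
    A ↦ AB
    B ↦ CA
    C ↦ AA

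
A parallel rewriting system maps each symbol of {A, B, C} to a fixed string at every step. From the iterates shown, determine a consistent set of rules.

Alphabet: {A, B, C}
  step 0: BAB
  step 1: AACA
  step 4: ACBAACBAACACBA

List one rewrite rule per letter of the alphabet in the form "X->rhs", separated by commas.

A->AC, B->A, C->B

  step 0 ⇒ step 1: BAB ⇒ A·AC·A
    A ↦ AC
    B ↦ A
    C ↦ B  (constrained at step 1)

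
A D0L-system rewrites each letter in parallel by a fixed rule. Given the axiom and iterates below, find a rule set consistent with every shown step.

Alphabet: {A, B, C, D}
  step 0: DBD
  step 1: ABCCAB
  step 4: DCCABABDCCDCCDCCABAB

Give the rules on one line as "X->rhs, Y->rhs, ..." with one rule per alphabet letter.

  step 0 ⇒ step 1: DBD ⇒ AB·CC·AB
    B ↦ CC
    D ↦ AB
    A ↦ D  (constrained at step 1)
    C ↦ D  (constrained at step 1)

A->D, B->CC, C->D, D->AB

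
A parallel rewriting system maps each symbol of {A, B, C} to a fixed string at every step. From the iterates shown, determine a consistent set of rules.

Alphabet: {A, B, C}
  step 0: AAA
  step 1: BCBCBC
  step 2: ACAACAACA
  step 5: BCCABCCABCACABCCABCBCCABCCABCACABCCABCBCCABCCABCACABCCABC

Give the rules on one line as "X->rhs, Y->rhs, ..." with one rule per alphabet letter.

A->BC, B->A, C->CA

  step 1 ⇒ step 2: BCBCBC ⇒ A·CA·A·CA·A·CA
    B ↦ A
    C ↦ CA
  step 0 ⇒ step 1: AAA ⇒ BC·BC·BC
    A ↦ BC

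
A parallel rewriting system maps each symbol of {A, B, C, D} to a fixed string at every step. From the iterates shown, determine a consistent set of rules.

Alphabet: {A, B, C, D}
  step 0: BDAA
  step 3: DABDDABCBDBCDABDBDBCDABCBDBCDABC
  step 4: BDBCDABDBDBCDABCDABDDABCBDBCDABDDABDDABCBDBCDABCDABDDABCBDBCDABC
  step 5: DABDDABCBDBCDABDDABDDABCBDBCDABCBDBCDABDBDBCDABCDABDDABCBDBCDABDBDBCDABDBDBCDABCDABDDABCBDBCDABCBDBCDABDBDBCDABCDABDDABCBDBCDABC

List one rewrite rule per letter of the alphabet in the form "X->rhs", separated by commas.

  step 4 ⇒ step 5: BDBCDABDBDBCDABCDABDDABCBDBCDABDDABDDABCBDBCDABCDABDDABCBDBCDABC ⇒ DA·BD·DA·BC·BD·BC·DA·BD·DA·BD·DA·BC·BD·BC·DA·BC·BD·BC·DA·BD·BD·BC·DA·BC·DA·BD·DA·BC·BD·BC·DA·BD·BD·BC·DA·BD·BD·BC·DA·BC·DA·BD·DA·BC·BD·BC·DA·BC·BD·BC·DA·BD·BD·BC·DA·BC·DA·BD·DA·BC·BD·BC·DA·BC
    A ↦ BC
    B ↦ DA
    C ↦ BC
    D ↦ BD

A->BC, B->DA, C->BC, D->BD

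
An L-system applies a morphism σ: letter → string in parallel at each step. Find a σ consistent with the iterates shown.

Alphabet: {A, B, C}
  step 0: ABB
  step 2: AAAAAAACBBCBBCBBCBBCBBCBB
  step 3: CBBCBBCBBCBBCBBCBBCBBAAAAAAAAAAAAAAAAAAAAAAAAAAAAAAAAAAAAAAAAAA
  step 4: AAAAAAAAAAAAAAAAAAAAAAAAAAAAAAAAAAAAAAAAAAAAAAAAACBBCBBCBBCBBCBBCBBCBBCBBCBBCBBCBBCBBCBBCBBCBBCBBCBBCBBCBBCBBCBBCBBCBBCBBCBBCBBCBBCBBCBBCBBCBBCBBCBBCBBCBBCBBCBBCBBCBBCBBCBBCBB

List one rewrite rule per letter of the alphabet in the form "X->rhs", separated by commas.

  step 3 ⇒ step 4: CBBCBBCBBCBBCBBCBBCBBAAAAAAAAAAAAAAAAAAAAAAAAAAAAAAAAAAAAAAAAAA ⇒ A·AAA·AAA·A·AAA·AAA·A·AAA·AAA·A·AAA·AAA·A·AAA·AAA·A·AAA·AAA·A·AAA·AAA·CBB·CBB·CBB·CBB·CBB·CBB·CBB·CBB·CBB·CBB·CBB·CBB·CBB·CBB·CBB·CBB·CBB·CBB·CBB·CBB·CBB·CBB·CBB·CBB·CBB·CBB·CBB·CBB·CBB·CBB·CBB·CBB·CBB·CBB·CBB·CBB·CBB·CBB·CBB·CBB·CBB·CBB
    A ↦ CBB
    B ↦ AAA
    C ↦ A

A->CBB, B->AAA, C->A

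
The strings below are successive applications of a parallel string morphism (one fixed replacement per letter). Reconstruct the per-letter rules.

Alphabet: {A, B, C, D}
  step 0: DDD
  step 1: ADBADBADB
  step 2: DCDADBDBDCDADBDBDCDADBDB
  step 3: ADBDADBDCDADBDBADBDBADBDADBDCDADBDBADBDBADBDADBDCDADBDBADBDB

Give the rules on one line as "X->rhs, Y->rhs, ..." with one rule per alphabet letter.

A->DCD, B->DB, C->D, D->ADB

  step 2 ⇒ step 3: DCDADBDBDCDADBDBDCDADBDB ⇒ ADB·D·ADB·DCD·ADB·DB·ADB·DB·ADB·D·ADB·DCD·ADB·DB·ADB·DB·ADB·D·ADB·DCD·ADB·DB·ADB·DB
    A ↦ DCD
    B ↦ DB
    C ↦ D
    D ↦ ADB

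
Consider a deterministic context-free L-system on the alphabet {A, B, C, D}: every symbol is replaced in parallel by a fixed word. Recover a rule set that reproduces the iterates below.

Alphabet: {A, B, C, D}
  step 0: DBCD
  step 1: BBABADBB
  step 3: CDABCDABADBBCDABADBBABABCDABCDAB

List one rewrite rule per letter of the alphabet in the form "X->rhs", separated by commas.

  step 0 ⇒ step 1: DBCD ⇒ BB·AB·AD·BB
    B ↦ AB
    C ↦ AD
    D ↦ BB
    A ↦ CD  (constrained at step 1)

A->CD, B->AB, C->AD, D->BB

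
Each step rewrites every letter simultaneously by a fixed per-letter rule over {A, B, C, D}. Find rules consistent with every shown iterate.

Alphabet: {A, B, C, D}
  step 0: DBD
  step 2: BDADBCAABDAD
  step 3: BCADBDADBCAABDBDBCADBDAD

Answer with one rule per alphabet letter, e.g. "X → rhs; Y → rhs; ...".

A->BD, B->BC, C->AA, D->AD

  step 2 ⇒ step 3: BDADBCAABDAD ⇒ BC·AD·BD·AD·BC·AA·BD·BD·BC·AD·BD·AD
    A ↦ BD
    B ↦ BC
    C ↦ AA
    D ↦ AD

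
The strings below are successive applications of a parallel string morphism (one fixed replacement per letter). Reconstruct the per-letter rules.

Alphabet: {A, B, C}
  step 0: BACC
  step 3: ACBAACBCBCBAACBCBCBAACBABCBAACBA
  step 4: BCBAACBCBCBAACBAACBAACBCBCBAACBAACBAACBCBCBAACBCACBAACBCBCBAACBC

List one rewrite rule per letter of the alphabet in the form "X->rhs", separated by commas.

A->BC, B->AC, C->BA

  step 3 ⇒ step 4: ACBAACBCBCBAACBCBCBAACBABCBAACBA ⇒ BC·BA·AC·BC·BC·BA·AC·BA·AC·BA·AC·BC·BC·BA·AC·BA·AC·BA·AC·BC·BC·BA·AC·BC·AC·BA·AC·BC·BC·BA·AC·BC
    A ↦ BC
    B ↦ AC
    C ↦ BA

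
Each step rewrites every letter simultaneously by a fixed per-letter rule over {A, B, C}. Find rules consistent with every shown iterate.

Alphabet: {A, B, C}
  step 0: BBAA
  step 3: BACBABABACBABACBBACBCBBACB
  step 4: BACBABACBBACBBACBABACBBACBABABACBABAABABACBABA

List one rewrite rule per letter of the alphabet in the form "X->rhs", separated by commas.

A->CB, B->BA, C->A

  step 3 ⇒ step 4: BACBABABACBABACBBACBCBBACB ⇒ BA·CB·A·BA·CB·BA·CB·BA·CB·A·BA·CB·BA·CB·A·BA·BA·CB·A·BA·A·BA·BA·CB·A·BA
    A ↦ CB
    B ↦ BA
    C ↦ A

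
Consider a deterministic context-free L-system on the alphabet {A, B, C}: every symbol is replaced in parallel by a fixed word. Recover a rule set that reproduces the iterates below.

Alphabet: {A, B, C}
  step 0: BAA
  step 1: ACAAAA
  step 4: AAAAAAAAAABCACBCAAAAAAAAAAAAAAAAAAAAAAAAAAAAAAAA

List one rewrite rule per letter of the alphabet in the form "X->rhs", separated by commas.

  step 0 ⇒ step 1: BAA ⇒ AC·AA·AA
    A ↦ AA
    B ↦ AC
    C ↦ BC  (constrained at step 1)

A->AA, B->AC, C->BC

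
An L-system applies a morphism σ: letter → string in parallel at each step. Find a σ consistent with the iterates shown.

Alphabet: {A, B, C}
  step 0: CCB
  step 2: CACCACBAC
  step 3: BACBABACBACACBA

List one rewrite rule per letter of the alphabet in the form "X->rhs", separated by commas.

A->C, B->CA, C->BA

  step 2 ⇒ step 3: CACCACBAC ⇒ BA·C·BA·BA·C·BA·CA·C·BA
    A ↦ C
    B ↦ CA
    C ↦ BA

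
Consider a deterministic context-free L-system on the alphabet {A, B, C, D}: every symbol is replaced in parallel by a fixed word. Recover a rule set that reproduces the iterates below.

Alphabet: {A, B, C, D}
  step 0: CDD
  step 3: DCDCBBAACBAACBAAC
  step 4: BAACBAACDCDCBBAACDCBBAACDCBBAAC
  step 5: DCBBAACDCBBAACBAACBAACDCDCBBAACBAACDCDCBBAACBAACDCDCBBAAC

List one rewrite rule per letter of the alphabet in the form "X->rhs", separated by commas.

A->B, B->DC, C->AAC, D->B

  step 4 ⇒ step 5: BAACBAACDCDCBBAACDCBBAACDCBBAAC ⇒ DC·B·B·AAC·DC·B·B·AAC·B·AAC·B·AAC·DC·DC·B·B·AAC·B·AAC·DC·DC·B·B·AAC·B·AAC·DC·DC·B·B·AAC
    A ↦ B
    B ↦ DC
    C ↦ AAC
    D ↦ B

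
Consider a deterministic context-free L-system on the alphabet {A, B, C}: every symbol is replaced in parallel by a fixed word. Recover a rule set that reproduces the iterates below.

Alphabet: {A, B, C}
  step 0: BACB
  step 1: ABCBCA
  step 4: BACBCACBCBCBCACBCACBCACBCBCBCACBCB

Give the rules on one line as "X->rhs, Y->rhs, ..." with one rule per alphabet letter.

A->B, B->A, C->CBC

  step 0 ⇒ step 1: BACB ⇒ A·B·CBC·A
    A ↦ B
    B ↦ A
    C ↦ CBC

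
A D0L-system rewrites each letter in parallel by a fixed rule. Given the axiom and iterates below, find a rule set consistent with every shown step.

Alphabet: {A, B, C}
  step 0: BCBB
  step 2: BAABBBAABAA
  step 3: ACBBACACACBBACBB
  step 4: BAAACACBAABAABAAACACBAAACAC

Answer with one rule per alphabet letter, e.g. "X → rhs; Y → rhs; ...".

A->B, B->AC, C->AA

  step 3 ⇒ step 4: ACBBACACACBBACBB ⇒ B·AA·AC·AC·B·AA·B·AA·B·AA·AC·AC·B·AA·AC·AC
    A ↦ B
    B ↦ AC
    C ↦ AA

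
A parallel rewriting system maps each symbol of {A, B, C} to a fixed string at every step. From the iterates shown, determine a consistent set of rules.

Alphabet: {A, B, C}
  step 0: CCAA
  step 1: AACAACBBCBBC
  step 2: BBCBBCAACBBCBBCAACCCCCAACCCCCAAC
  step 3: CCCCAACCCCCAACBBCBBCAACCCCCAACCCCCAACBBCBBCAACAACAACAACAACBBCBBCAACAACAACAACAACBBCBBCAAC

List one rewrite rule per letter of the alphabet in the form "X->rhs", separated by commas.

  step 2 ⇒ step 3: BBCBBCAACBBCBBCAACCCCCAACCCCCAAC ⇒ CC·CC·AAC·CC·CC·AAC·BBC·BBC·AAC·CC·CC·AAC·CC·CC·AAC·BBC·BBC·AAC·AAC·AAC·AAC·AAC·BBC·BBC·AAC·AAC·AAC·AAC·AAC·BBC·BBC·AAC
    A ↦ BBC
    B ↦ CC
    C ↦ AAC

A->BBC, B->CC, C->AAC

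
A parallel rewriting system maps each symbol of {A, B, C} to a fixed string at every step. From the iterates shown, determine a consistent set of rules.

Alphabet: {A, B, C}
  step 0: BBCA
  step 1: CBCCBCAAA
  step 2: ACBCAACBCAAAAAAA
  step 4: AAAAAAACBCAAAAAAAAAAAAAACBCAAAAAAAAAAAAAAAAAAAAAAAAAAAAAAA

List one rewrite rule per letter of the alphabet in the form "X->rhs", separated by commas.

  step 1 ⇒ step 2: CBCCBCAAA ⇒ A·CBC·A·A·CBC·A·AA·AA·AA
    A ↦ AA
    B ↦ CBC
    C ↦ A

A->AA, B->CBC, C->A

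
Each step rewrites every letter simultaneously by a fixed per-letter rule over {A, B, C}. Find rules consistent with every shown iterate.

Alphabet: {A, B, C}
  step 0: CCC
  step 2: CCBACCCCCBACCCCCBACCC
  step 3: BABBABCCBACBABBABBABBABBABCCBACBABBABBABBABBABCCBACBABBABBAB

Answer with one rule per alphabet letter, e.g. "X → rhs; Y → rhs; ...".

  step 2 ⇒ step 3: CCBACCCCCBACCCCCBACCC ⇒ BAB·BAB·CC·BAC·BAB·BAB·BAB·BAB·BAB·CC·BAC·BAB·BAB·BAB·BAB·BAB·CC·BAC·BAB·BAB·BAB
    A ↦ BAC
    B ↦ CC
    C ↦ BAB

A->BAC, B->CC, C->BAB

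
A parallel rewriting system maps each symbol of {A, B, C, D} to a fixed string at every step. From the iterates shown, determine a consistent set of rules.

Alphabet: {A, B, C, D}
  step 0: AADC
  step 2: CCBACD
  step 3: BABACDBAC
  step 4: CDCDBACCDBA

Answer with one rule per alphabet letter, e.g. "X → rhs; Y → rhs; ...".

A->D, B->C, C->BA, D->C

  step 3 ⇒ step 4: BABACDBAC ⇒ C·D·C·D·BA·C·C·D·BA
    A ↦ D
    B ↦ C
    C ↦ BA
    D ↦ C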